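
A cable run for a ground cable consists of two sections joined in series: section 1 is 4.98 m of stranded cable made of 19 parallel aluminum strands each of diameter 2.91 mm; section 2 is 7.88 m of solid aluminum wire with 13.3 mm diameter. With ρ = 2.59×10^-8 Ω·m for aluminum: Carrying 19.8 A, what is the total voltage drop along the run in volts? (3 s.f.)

0.0493 V

Section 1: A_strand = π(1.4550e-03)² = 6.651e-06 m²; R₁ = ρL/(N·A_s) = (2.59×10^-8)(4.98)/(19×6.651e-06) = 0.001021 Ω
Section 2: A = π(d/2)² = π(6.6500e-03 m)² = 1.389e-04 m²
R₂ = (2.59×10^-8)(7.88)/(1.389e-04) = 0.001469 Ω
R = R₁ + R₂ = 0.00249 Ω
V = IR = 19.8 × 0.00249 = 0.0493 V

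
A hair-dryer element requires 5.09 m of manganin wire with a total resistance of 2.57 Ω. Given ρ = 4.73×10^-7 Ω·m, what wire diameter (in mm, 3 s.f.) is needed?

A = ρL/R = (4.73×10^-7)(5.09)/(2.57) = 9.368e-07 m²
d = 2√(A/π) = 1.092e-03 m = 1.09 mm

1.09 mm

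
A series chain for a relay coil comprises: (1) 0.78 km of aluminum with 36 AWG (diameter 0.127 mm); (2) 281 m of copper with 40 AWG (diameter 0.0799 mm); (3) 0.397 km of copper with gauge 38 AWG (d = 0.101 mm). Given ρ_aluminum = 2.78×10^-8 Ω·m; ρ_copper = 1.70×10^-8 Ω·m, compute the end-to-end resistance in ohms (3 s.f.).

3510 Ω

Seg 1: A = π(0.127/2 mm)² = π(6.3500e-05 m)² = 1.267e-08 m²
R_1 = (2.78×10^-8)(780)/(1.267e-08) = 1712 Ω
Seg 2: A = π(0.0799/2 mm)² = π(3.9950e-05 m)² = 5.014e-09 m²
R_2 = (1.70×10^-8)(281)/(5.014e-09) = 952.7 Ω
Seg 3: A = π(0.101/2 mm)² = π(5.0500e-05 m)² = 8.012e-09 m²
R_3 = (1.70×10^-8)(397)/(8.012e-09) = 842.4 Ω
R_total = R_1 + R_2 + R_3 = 3510 Ω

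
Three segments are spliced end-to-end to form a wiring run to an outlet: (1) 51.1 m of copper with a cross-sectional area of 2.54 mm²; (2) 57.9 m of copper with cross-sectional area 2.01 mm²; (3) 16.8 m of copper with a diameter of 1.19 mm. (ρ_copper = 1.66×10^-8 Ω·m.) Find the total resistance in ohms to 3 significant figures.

Seg 1: A = 2.54 mm² = 2.540e-06 m²
R_1 = (1.66×10^-8)(51.1)/(2.540e-06) = 0.334 Ω
Seg 2: A = 2.01 mm² = 2.010e-06 m²
R_2 = (1.66×10^-8)(57.9)/(2.010e-06) = 0.4782 Ω
Seg 3: A = π(d/2)² = π(5.9500e-04 m)² = 1.112e-06 m²
R_3 = (1.66×10^-8)(16.8)/(1.112e-06) = 0.2507 Ω
R_total = R_1 + R_2 + R_3 = 1.06 Ω

1.06 Ω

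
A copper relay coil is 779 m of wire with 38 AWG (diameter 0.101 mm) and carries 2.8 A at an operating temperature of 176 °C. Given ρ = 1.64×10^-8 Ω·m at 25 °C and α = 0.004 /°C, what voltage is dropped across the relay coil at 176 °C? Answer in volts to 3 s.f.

A = π(0.101/2 mm)² = π(5.0500e-05 m)² = 8.012e-09 m²
R₍25₎ = ρL/A = (1.64×10^-8)(779)/(8.012e-09) = 1595 Ω
R₍176₎ = R₍25₎(1 + αΔT) = 1595 × (1 + 0.004×151) = 2558 Ω
V = IR = 2.8 × 2558 = 7160 V

7160 V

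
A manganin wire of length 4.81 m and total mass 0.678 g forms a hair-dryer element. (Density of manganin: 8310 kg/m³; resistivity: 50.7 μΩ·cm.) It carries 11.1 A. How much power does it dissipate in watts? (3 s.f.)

17700 W

ρ = 50.7 μΩ·cm = 5.07×10^-7 Ω·m
A = m/(density·L) = 6.780×10^-4/(8310×4.81) = 1.6962e-08 m²
R = ρL/A = (5.07×10^-7)(4.81)/(1.6962e-08) = 143.8 Ω
P = I²R = (11.1)² × 143.8 = 17700 W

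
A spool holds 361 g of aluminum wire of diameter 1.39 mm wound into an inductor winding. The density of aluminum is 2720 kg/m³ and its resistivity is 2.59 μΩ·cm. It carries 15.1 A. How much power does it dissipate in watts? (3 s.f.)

ρ = 2.59 μΩ·cm = 2.59×10^-8 Ω·m
A = π(d/2)² = π(6.9500e-04 m)² = 1.5175e-06 m²
L = m/(density·A) = 0.361/(2720×1.5175e-06) = 87.46 m
R = ρL/A = (2.59×10^-8)(87.46)/(1.5175e-06) = 1.493 Ω
P = I²R = (15.1)² × 1.493 = 340 W

340 W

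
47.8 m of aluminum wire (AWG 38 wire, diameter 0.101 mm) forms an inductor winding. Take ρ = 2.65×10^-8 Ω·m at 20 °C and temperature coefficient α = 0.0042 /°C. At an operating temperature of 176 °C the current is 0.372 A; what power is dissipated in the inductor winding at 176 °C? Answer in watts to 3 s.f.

A = π(0.101/2 mm)² = π(5.0500e-05 m)² = 8.012e-09 m²
R₍20₎ = ρL/A = (2.65×10^-8)(47.8)/(8.012e-09) = 158.1 Ω
R₍176₎ = R₍20₎(1 + αΔT) = 158.1 × (1 + 0.0042×156) = 261.7 Ω
P = I²R = (0.372)² × 261.7 = 36.2 W

36.2 W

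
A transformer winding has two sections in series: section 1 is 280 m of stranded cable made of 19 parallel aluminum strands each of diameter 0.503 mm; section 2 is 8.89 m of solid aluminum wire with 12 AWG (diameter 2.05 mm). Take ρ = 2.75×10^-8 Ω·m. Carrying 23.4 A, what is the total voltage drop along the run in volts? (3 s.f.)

49.5 V

Section 1: A_strand = π(2.5150e-04)² = 1.987e-07 m²; R₁ = ρL/(N·A_s) = (2.75×10^-8)(280)/(19×1.987e-07) = 2.039 Ω
Section 2: A = π(2.05/2 mm)² = π(1.0250e-03 m)² = 3.301e-06 m²
R₂ = (2.75×10^-8)(8.89)/(3.301e-06) = 0.07407 Ω
R = R₁ + R₂ = 2.114 Ω
V = IR = 23.4 × 2.114 = 49.5 V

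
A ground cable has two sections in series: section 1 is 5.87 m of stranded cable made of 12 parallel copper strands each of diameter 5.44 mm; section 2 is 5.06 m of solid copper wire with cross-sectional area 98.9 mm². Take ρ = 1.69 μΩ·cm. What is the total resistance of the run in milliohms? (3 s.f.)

1.22 mΩ

ρ = 1.69 μΩ·cm = 1.69×10^-8 Ω·m
Section 1: A_strand = π(2.7200e-03)² = 2.324e-05 m²; R₁ = ρL/(N·A_s) = (1.69×10^-8)(5.87)/(12×2.324e-05) = 3.557×10^-4 Ω
Section 2: A = 98.9 mm² = 9.890e-05 m²
R₂ = (1.69×10^-8)(5.06)/(9.890e-05) = 8.647×10^-4 Ω
R = R₁ + R₂ = 1.22 mΩ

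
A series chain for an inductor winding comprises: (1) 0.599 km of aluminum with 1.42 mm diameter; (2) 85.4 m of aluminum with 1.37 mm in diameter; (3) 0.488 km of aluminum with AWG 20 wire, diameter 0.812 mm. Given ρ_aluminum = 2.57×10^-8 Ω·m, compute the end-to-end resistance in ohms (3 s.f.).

Seg 1: A = π(d/2)² = π(7.1000e-04 m)² = 1.584e-06 m²
R_1 = (2.57×10^-8)(599)/(1.584e-06) = 9.721 Ω
Seg 2: A = π(d/2)² = π(6.8500e-04 m)² = 1.474e-06 m²
R_2 = (2.57×10^-8)(85.4)/(1.474e-06) = 1.489 Ω
Seg 3: A = π(0.812/2 mm)² = π(4.0600e-04 m)² = 5.178e-07 m²
R_3 = (2.57×10^-8)(488)/(5.178e-07) = 24.22 Ω
R_total = R_1 + R_2 + R_3 = 35.4 Ω

35.4 Ω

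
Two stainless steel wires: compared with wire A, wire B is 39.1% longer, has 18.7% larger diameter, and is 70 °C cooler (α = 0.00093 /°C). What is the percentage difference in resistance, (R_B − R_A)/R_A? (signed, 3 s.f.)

R ∝ ρL/d² with ρ ∝ (1+αΔT), so R_B/R_A = (1 + 39.1/100) × (1 + 18.7/100)⁻² × (1 − 0.00093×70)
= 1.391 × 0.7097 × 0.9349 = 0.923
(R_B − R_A)/R_A = 0.923 − 1 = -7.70%

-7.70%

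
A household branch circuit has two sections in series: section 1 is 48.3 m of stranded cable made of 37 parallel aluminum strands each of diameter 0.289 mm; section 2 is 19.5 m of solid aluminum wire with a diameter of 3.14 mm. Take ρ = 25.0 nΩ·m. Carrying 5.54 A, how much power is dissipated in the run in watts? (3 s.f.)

17.2 W

ρ = 25.0 nΩ·m = 2.50×10^-8 Ω·m
Section 1: A_strand = π(1.4450e-04)² = 6.560e-08 m²; R₁ = ρL/(N·A_s) = (2.50×10^-8)(48.3)/(37×6.560e-08) = 0.4975 Ω
Section 2: A = π(d/2)² = π(1.5700e-03 m)² = 7.744e-06 m²
R₂ = (2.50×10^-8)(19.5)/(7.744e-06) = 0.06295 Ω
R = R₁ + R₂ = 0.5605 Ω
P = I²R = (5.54)² × 0.5605 = 17.2 W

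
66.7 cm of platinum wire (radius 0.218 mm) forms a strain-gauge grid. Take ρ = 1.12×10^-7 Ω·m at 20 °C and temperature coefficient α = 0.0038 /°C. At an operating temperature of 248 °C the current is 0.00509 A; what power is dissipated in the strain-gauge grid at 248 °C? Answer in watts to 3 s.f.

2.42×10^-5 W

A = πr² = π(2.1800e-04 m)² = 1.493e-07 m²
R₍20₎ = ρL/A = (1.12×10^-7)(0.667)/(1.493e-07) = 0.5004 Ω
R₍248₎ = R₍20₎(1 + αΔT) = 0.5004 × (1 + 0.0038×228) = 0.9339 Ω
P = I²R = (0.00509)² × 0.9339 = 2.42×10^-5 W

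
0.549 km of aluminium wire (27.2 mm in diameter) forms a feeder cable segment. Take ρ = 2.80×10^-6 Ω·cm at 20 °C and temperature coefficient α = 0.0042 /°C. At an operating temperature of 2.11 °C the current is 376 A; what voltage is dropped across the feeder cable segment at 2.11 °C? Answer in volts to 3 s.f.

ρ = 2.80×10^-6 Ω·cm = 2.80×10^-8 Ω·m
A = π(d/2)² = π(1.3600e-02 m)² = 5.811e-04 m²
R₍20₎ = ρL/A = (2.80×10^-8)(549)/(5.811e-04) = 0.02645 Ω
R₍2.11₎ = R₍20₎(1 + αΔT) = 0.02645 × (1 + 0.0042×-17.9) = 0.02447 Ω
V = IR = 376 × 0.02447 = 9.20 V

9.20 V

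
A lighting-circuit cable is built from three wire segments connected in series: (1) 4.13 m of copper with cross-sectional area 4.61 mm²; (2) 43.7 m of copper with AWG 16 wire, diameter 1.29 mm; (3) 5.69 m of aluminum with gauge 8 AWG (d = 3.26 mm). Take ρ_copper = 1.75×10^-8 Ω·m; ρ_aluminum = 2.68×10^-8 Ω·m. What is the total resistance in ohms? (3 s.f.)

Seg 1: A = 4.61 mm² = 4.610e-06 m²
R_1 = (1.75×10^-8)(4.13)/(4.610e-06) = 0.01568 Ω
Seg 2: A = π(1.29/2 mm)² = π(6.4500e-04 m)² = 1.307e-06 m²
R_2 = (1.75×10^-8)(43.7)/(1.307e-06) = 0.5851 Ω
Seg 3: A = π(3.26/2 mm)² = π(1.6300e-03 m)² = 8.347e-06 m²
R_3 = (2.68×10^-8)(5.69)/(8.347e-06) = 0.01827 Ω
R_total = R_1 + R_2 + R_3 = 0.619 Ω

0.619 Ω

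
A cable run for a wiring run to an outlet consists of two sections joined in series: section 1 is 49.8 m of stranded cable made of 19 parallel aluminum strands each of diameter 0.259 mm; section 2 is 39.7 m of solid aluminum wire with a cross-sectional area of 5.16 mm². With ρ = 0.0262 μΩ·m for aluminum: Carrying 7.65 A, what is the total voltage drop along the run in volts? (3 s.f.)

ρ = 0.0262 μΩ·m = 2.62×10^-8 Ω·m
Section 1: A_strand = π(1.2950e-04)² = 5.269e-08 m²; R₁ = ρL/(N·A_s) = (2.62×10^-8)(49.8)/(19×5.269e-08) = 1.303 Ω
Section 2: A = 5.16 mm² = 5.160e-06 m²
R₂ = (2.62×10^-8)(39.7)/(5.160e-06) = 0.2016 Ω
R = R₁ + R₂ = 1.505 Ω
V = IR = 7.65 × 1.505 = 11.5 V

11.5 V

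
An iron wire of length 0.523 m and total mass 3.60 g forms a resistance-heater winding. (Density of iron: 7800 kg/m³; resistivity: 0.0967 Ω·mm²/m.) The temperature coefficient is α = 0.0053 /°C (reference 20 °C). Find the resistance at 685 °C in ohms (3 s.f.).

0.259 Ω

ρ = 0.0967 Ω·mm²/m = 9.67×10^-8 Ω·m
A = m/(density·L) = 0.0036/(7800×0.523) = 8.8248e-07 m²
R = ρL/A = (9.67×10^-8)(0.523)/(8.8248e-07) = 0.05731 Ω
R(685 °C) = 0.05731 × (1 + 0.0053×665) = 0.259 Ω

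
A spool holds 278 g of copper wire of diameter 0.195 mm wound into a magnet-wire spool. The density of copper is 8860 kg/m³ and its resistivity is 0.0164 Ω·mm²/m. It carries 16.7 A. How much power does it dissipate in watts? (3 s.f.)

ρ = 0.0164 Ω·mm²/m = 1.64×10^-8 Ω·m
A = π(d/2)² = π(9.7500e-05 m)² = 2.9865e-08 m²
L = m/(density·A) = 0.278/(8860×2.9865e-08) = 1051 m
R = ρL/A = (1.64×10^-8)(1051)/(2.9865e-08) = 576.9 Ω
P = I²R = (16.7)² × 576.9 = 1.61×10^5 W

1.61×10^5 W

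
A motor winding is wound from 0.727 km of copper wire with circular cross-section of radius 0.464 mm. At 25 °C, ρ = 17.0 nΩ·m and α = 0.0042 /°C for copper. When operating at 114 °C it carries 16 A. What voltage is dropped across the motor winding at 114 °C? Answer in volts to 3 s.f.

402 V

ρ = 17.0 nΩ·m = 1.70×10^-8 Ω·m
A = πr² = π(4.6400e-04 m)² = 6.764e-07 m²
R₍25₎ = ρL/A = (1.70×10^-8)(727)/(6.764e-07) = 18.27 Ω
R₍114₎ = R₍25₎(1 + αΔT) = 18.27 × (1 + 0.0042×89) = 25.1 Ω
V = IR = 16 × 25.1 = 402 V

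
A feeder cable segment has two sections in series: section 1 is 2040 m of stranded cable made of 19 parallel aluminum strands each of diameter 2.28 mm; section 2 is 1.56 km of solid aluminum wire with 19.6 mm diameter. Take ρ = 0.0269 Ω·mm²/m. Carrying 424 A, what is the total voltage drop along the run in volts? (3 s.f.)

359 V

ρ = 0.0269 Ω·mm²/m = 2.69×10^-8 Ω·m
Section 1: A_strand = π(1.1400e-03)² = 4.083e-06 m²; R₁ = ρL/(N·A_s) = (2.69×10^-8)(2040)/(19×4.083e-06) = 0.7074 Ω
Section 2: A = π(d/2)² = π(9.8000e-03 m)² = 3.017e-04 m²
R₂ = (2.69×10^-8)(1560)/(3.017e-04) = 0.1391 Ω
R = R₁ + R₂ = 0.8465 Ω
V = IR = 424 × 0.8465 = 359 V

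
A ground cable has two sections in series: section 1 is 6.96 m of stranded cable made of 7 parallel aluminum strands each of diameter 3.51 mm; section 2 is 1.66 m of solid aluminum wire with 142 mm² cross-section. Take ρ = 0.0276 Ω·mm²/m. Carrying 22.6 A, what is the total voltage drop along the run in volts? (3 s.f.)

0.0714 V

ρ = 0.0276 Ω·mm²/m = 2.76×10^-8 Ω·m
Section 1: A_strand = π(1.7550e-03)² = 9.676e-06 m²; R₁ = ρL/(N·A_s) = (2.76×10^-8)(6.96)/(7×9.676e-06) = 0.002836 Ω
Section 2: A = 142 mm² = 1.420e-04 m²
R₂ = (2.76×10^-8)(1.66)/(1.420e-04) = 3.226×10^-4 Ω
R = R₁ + R₂ = 0.003159 Ω
V = IR = 22.6 × 0.003159 = 0.0714 V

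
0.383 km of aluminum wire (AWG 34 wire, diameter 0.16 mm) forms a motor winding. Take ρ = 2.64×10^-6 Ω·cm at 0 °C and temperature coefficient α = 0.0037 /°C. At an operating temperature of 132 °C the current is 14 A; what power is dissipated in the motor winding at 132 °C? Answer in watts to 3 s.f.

1.47×10^5 W

ρ = 2.64×10^-6 Ω·cm = 2.64×10^-8 Ω·m
A = π(0.16/2 mm)² = π(8.0000e-05 m)² = 2.011e-08 m²
R₍0₎ = ρL/A = (2.64×10^-8)(383)/(2.011e-08) = 502.9 Ω
R₍132₎ = R₍0₎(1 + αΔT) = 502.9 × (1 + 0.0037×132) = 748.5 Ω
P = I²R = (14)² × 748.5 = 1.47×10^5 W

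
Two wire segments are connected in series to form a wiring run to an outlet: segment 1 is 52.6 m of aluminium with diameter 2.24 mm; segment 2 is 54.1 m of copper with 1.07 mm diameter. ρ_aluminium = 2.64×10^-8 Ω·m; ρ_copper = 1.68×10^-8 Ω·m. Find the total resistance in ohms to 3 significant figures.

Segment 1: A = π(d/2)² = π(1.1200e-03 m)² = 3.941e-06 m²
R₁ = ρL/A = (2.64×10^-8)(52.6)/(3.941e-06) = 0.3524 Ω
Segment 2: A = π(d/2)² = π(5.3500e-04 m)² = 8.992e-07 m²
R₂ = (1.68×10^-8)(54.1)/(8.992e-07) = 1.011 Ω
R = R₁ + R₂ = 1.36 Ω

1.36 Ω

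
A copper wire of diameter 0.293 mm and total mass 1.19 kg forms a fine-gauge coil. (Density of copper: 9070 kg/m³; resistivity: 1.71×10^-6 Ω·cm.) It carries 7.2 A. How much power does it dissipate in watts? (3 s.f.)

25600 W

ρ = 1.71×10^-6 Ω·cm = 1.71×10^-8 Ω·m
A = π(d/2)² = π(1.4650e-04 m)² = 6.7426e-08 m²
L = m/(density·A) = 1.19/(9070×6.7426e-08) = 1946 m
R = ρL/A = (1.71×10^-8)(1946)/(6.7426e-08) = 493.5 Ω
P = I²R = (7.2)² × 493.5 = 25600 W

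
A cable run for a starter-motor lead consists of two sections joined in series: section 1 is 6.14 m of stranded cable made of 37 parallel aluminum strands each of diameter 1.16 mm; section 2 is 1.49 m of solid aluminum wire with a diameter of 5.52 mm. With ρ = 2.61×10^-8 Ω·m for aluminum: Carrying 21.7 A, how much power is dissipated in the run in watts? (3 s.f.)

2.70 W

Section 1: A_strand = π(5.8000e-04)² = 1.057e-06 m²; R₁ = ρL/(N·A_s) = (2.61×10^-8)(6.14)/(37×1.057e-06) = 0.004098 Ω
Section 2: A = π(d/2)² = π(2.7600e-03 m)² = 2.393e-05 m²
R₂ = (2.61×10^-8)(1.49)/(2.393e-05) = 0.001625 Ω
R = R₁ + R₂ = 0.005723 Ω
P = I²R = (21.7)² × 0.005723 = 2.70 W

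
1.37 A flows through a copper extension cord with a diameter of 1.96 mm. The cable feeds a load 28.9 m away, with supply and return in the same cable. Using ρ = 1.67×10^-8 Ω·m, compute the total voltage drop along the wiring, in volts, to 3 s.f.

A = π(d/2)² = π(9.8000e-04 m)² = 3.017e-06 m²
Total conductor length (both ways) L = 2 × 28.9 = 57.8 m
R = ρL/A = (1.67×10^-8)(57.8)/(3.017e-06) = 0.3199 Ω
V = IR = 1.37 × 0.3199 = 0.438 V

0.438 V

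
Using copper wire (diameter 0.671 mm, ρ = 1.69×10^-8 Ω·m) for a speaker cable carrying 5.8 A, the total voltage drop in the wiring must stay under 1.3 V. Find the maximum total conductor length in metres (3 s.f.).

A = π(d/2)² = π(3.3550e-04 m)² = 3.536e-07 m²
L_max = V_max·A/(1·ρI) = (1.3)(3.536e-07)/(1.69×10^-8×5.8) = 4.69 m

4.69 m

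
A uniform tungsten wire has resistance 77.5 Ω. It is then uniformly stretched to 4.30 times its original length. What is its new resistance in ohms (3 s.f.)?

Volume constant ⇒ A' = A/k with k = 4.3. R' = ρ(kL)/(A/k) = k²R.
R' = 18.49 × 77.5 = 1430 Ω

1430 Ω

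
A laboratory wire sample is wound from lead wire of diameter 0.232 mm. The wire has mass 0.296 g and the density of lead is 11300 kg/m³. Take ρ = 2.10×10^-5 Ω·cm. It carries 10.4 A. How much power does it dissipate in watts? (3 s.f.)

333 W

ρ = 2.10×10^-5 Ω·cm = 2.10×10^-7 Ω·m
A = π(d/2)² = π(1.1600e-04 m)² = 4.2273e-08 m²
L = m/(density·A) = 2.960×10^-4/(11300×4.2273e-08) = 0.6197 m
R = ρL/A = (2.10×10^-7)(0.6197)/(4.2273e-08) = 3.078 Ω
P = I²R = (10.4)² × 3.078 = 333 W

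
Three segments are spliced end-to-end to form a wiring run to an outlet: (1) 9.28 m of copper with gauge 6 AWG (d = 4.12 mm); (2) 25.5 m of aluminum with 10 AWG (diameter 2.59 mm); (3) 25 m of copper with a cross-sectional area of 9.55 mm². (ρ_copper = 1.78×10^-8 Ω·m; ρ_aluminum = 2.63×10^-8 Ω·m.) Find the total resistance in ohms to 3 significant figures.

0.186 Ω

Seg 1: A = π(4.12/2 mm)² = π(2.0600e-03 m)² = 1.333e-05 m²
R_1 = (1.78×10^-8)(9.28)/(1.333e-05) = 0.01239 Ω
Seg 2: A = π(2.59/2 mm)² = π(1.2950e-03 m)² = 5.269e-06 m²
R_2 = (2.63×10^-8)(25.5)/(5.269e-06) = 0.1273 Ω
Seg 3: A = 9.55 mm² = 9.550e-06 m²
R_3 = (1.78×10^-8)(25)/(9.550e-06) = 0.0466 Ω
R_total = R_1 + R_2 + R_3 = 0.186 Ω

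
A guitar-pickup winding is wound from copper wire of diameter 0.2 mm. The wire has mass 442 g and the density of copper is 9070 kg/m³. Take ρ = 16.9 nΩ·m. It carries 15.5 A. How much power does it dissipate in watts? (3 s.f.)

ρ = 16.9 nΩ·m = 1.69×10^-8 Ω·m
A = π(d/2)² = π(1.0000e-04 m)² = 3.1416e-08 m²
L = m/(density·A) = 0.442/(9070×3.1416e-08) = 1551 m
R = ρL/A = (1.69×10^-8)(1551)/(3.1416e-08) = 834.5 Ω
P = I²R = (15.5)² × 834.5 = 2.00×10^5 W

2.00×10^5 W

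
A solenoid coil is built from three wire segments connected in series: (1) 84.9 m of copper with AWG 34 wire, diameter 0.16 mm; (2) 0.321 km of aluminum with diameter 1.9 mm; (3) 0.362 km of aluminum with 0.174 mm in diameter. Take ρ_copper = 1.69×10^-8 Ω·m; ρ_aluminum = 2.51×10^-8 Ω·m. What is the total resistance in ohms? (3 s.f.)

456 Ω

Seg 1: A = π(0.16/2 mm)² = π(8.0000e-05 m)² = 2.011e-08 m²
R_1 = (1.69×10^-8)(84.9)/(2.011e-08) = 71.36 Ω
Seg 2: A = π(d/2)² = π(9.5000e-04 m)² = 2.835e-06 m²
R_2 = (2.51×10^-8)(321)/(2.835e-06) = 2.842 Ω
Seg 3: A = π(d/2)² = π(8.7000e-05 m)² = 2.378e-08 m²
R_3 = (2.51×10^-8)(362)/(2.378e-08) = 382.1 Ω
R_total = R_1 + R_2 + R_3 = 456 Ω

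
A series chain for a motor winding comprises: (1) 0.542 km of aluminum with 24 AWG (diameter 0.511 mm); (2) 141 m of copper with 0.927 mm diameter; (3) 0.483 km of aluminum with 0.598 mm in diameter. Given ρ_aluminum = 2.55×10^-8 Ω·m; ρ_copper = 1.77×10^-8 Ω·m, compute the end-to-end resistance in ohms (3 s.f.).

115 Ω

Seg 1: A = π(0.511/2 mm)² = π(2.5550e-04 m)² = 2.051e-07 m²
R_1 = (2.55×10^-8)(542)/(2.051e-07) = 67.39 Ω
Seg 2: A = π(d/2)² = π(4.6350e-04 m)² = 6.749e-07 m²
R_2 = (1.77×10^-8)(141)/(6.749e-07) = 3.698 Ω
Seg 3: A = π(d/2)² = π(2.9900e-04 m)² = 2.809e-07 m²
R_3 = (2.55×10^-8)(483)/(2.809e-07) = 43.85 Ω
R_total = R_1 + R_2 + R_3 = 115 Ω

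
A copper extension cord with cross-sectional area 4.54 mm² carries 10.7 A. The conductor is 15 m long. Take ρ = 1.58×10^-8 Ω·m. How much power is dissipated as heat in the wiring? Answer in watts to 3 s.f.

A = 4.54 mm² = 4.540e-06 m²
R = ρL/A = (1.58×10^-8)(15)/(4.540e-06) = 0.0522 Ω
P = I²R = (10.7)² × 0.0522 = 5.98 W

5.98 W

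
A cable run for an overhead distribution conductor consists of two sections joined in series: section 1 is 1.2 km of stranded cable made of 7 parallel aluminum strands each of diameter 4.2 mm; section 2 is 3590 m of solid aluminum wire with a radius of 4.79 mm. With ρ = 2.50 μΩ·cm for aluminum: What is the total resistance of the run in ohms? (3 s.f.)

1.55 Ω

ρ = 2.50 μΩ·cm = 2.50×10^-8 Ω·m
Section 1: A_strand = π(2.1000e-03)² = 1.385e-05 m²; R₁ = ρL/(N·A_s) = (2.50×10^-8)(1200)/(7×1.385e-05) = 0.3093 Ω
Section 2: A = πr² = π(4.7900e-03 m)² = 7.208e-05 m²
R₂ = (2.50×10^-8)(3590)/(7.208e-05) = 1.245 Ω
R = R₁ + R₂ = 1.55 Ω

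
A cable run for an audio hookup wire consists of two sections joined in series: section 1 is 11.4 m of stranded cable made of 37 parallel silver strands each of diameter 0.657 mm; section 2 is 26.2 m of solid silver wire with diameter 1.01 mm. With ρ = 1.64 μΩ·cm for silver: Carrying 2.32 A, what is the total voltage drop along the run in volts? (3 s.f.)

ρ = 1.64 μΩ·cm = 1.64×10^-8 Ω·m
Section 1: A_strand = π(3.2850e-04)² = 3.390e-07 m²; R₁ = ρL/(N·A_s) = (1.64×10^-8)(11.4)/(37×3.390e-07) = 0.0149 Ω
Section 2: A = π(d/2)² = π(5.0500e-04 m)² = 8.012e-07 m²
R₂ = (1.64×10^-8)(26.2)/(8.012e-07) = 0.5363 Ω
R = R₁ + R₂ = 0.5512 Ω
V = IR = 2.32 × 0.5512 = 1.28 V

1.28 V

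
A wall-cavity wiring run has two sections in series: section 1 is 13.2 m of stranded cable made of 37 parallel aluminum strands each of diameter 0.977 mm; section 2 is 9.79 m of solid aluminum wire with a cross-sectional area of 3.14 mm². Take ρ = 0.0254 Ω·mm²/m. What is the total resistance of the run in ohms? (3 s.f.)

0.0913 Ω

ρ = 0.0254 Ω·mm²/m = 2.54×10^-8 Ω·m
Section 1: A_strand = π(4.8850e-04)² = 7.497e-07 m²; R₁ = ρL/(N·A_s) = (2.54×10^-8)(13.2)/(37×7.497e-07) = 0.01209 Ω
Section 2: A = 3.14 mm² = 3.140e-06 m²
R₂ = (2.54×10^-8)(9.79)/(3.140e-06) = 0.07919 Ω
R = R₁ + R₂ = 0.0913 Ω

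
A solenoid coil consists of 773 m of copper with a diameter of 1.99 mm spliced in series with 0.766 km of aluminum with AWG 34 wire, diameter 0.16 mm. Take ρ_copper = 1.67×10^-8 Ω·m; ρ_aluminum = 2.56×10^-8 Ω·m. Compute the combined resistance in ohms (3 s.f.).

979 Ω

Segment 1: A = π(d/2)² = π(9.9500e-04 m)² = 3.110e-06 m²
R₁ = ρL/A = (1.67×10^-8)(773)/(3.110e-06) = 4.15 Ω
Segment 2: A = π(0.16/2 mm)² = π(8.0000e-05 m)² = 2.011e-08 m²
R₂ = (2.56×10^-8)(766)/(2.011e-08) = 975.3 Ω
R = R₁ + R₂ = 979 Ω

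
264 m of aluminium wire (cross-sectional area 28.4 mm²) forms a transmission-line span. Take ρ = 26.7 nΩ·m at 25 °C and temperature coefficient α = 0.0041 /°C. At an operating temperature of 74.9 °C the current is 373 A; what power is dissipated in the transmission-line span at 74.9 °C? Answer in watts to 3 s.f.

41600 W

ρ = 26.7 nΩ·m = 2.67×10^-8 Ω·m
A = 28.4 mm² = 2.840e-05 m²
R₍25₎ = ρL/A = (2.67×10^-8)(264)/(2.840e-05) = 0.2482 Ω
R₍74.9₎ = R₍25₎(1 + αΔT) = 0.2482 × (1 + 0.0041×49.9) = 0.299 Ω
P = I²R = (373)² × 0.299 = 41600 W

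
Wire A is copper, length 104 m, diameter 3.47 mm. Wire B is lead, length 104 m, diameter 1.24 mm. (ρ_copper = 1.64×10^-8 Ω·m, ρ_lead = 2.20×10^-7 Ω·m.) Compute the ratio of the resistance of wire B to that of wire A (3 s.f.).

R ∝ ρL/d², so R_B/R_A = (ρ_B/ρ_A) × (d_A/d_B)²
= (2.20×10^-7/1.64×10^-8) × (3.47/1.24)² = 105

105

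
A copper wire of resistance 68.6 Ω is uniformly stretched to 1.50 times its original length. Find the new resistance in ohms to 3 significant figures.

Volume constant ⇒ A' = A/k with k = 1.5. R' = ρ(kL)/(A/k) = k²R.
R' = 2.25 × 68.6 = 154 Ω

154 Ω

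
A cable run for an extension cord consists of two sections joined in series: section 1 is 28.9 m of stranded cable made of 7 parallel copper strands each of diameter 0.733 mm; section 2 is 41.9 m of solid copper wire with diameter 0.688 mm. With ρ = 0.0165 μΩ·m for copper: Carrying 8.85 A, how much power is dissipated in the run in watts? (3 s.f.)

ρ = 0.0165 μΩ·m = 1.65×10^-8 Ω·m
Section 1: A_strand = π(3.6650e-04)² = 4.220e-07 m²; R₁ = ρL/(N·A_s) = (1.65×10^-8)(28.9)/(7×4.220e-07) = 0.1614 Ω
Section 2: A = π(d/2)² = π(3.4400e-04 m)² = 3.718e-07 m²
R₂ = (1.65×10^-8)(41.9)/(3.718e-07) = 1.86 Ω
R = R₁ + R₂ = 2.021 Ω
P = I²R = (8.85)² × 2.021 = 158 W

158 W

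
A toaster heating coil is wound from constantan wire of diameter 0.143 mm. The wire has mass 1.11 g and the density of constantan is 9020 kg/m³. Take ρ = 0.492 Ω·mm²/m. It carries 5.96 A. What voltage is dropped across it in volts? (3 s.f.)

1400 V

ρ = 0.492 Ω·mm²/m = 4.92×10^-7 Ω·m
A = π(d/2)² = π(7.1500e-05 m)² = 1.6061e-08 m²
L = m/(density·A) = 0.00111/(9020×1.6061e-08) = 7.662 m
R = ρL/A = (4.92×10^-7)(7.662)/(1.6061e-08) = 234.7 Ω
V = IR = 5.96 × 234.7 = 1400 V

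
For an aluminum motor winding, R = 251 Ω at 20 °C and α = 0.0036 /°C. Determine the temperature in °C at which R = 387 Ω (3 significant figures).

171 °C

R = R₀(1 + α(T − T₀)) ⇒ T = T₀ + (R/R₀ − 1)/α
T = 20 + (387/251 − 1)/0.0036 = 20 + (0.5418)/0.0036 = 171 °C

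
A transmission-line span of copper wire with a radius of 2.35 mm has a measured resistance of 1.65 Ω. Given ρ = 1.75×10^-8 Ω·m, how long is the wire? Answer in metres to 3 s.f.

A = πr² = π(2.3500e-03 m)² = 1.735e-05 m²
L = RA/ρ = (1.65)(1.735e-05)/(1.75×10^-8) = 1640 m

1640 m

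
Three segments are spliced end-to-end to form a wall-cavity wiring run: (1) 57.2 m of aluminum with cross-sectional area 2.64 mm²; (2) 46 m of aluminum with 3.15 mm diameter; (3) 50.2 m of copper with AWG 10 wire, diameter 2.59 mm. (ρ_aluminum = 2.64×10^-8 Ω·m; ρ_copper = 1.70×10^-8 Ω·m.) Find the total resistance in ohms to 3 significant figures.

Seg 1: A = 2.64 mm² = 2.640e-06 m²
R_1 = (2.64×10^-8)(57.2)/(2.640e-06) = 0.572 Ω
Seg 2: A = π(d/2)² = π(1.5750e-03 m)² = 7.793e-06 m²
R_2 = (2.64×10^-8)(46)/(7.793e-06) = 0.1558 Ω
Seg 3: A = π(2.59/2 mm)² = π(1.2950e-03 m)² = 5.269e-06 m²
R_3 = (1.70×10^-8)(50.2)/(5.269e-06) = 0.162 Ω
R_total = R_1 + R_2 + R_3 = 0.890 Ω

0.890 Ω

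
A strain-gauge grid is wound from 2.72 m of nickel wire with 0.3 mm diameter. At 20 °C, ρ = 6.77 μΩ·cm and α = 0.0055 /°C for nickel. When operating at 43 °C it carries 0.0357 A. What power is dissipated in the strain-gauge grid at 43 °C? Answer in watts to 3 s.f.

0.00374 W

ρ = 6.77 μΩ·cm = 6.77×10^-8 Ω·m
A = π(d/2)² = π(1.5000e-04 m)² = 7.069e-08 m²
R₍20₎ = ρL/A = (6.77×10^-8)(2.72)/(7.069e-08) = 2.605 Ω
R₍43₎ = R₍20₎(1 + αΔT) = 2.605 × (1 + 0.0055×23) = 2.935 Ω
P = I²R = (0.0357)² × 2.935 = 0.00374 W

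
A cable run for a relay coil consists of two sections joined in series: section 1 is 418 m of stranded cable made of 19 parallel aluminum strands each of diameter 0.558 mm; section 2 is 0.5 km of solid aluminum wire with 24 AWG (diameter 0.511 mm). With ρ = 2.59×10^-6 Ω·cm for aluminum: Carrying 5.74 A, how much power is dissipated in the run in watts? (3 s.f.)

2160 W

ρ = 2.59×10^-6 Ω·cm = 2.59×10^-8 Ω·m
Section 1: A_strand = π(2.7900e-04)² = 2.445e-07 m²; R₁ = ρL/(N·A_s) = (2.59×10^-8)(418)/(19×2.445e-07) = 2.33 Ω
Section 2: A = π(0.511/2 mm)² = π(2.5550e-04 m)² = 2.051e-07 m²
R₂ = (2.59×10^-8)(500)/(2.051e-07) = 63.14 Ω
R = R₁ + R₂ = 65.47 Ω
P = I²R = (5.74)² × 65.47 = 2160 W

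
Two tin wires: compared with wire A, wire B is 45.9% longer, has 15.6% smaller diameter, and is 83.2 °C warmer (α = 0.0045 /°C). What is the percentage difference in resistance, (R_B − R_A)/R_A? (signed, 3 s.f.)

R ∝ ρL/d² with ρ ∝ (1+αΔT), so R_B/R_A = (1 + 45.9/100) × (1 − 15.6/100)⁻² × (1 + 0.0045×83.2)
= 1.459 × 1.404 × 1.374 = 2.815
(R_B − R_A)/R_A = 2.815 − 1 = 182%

182%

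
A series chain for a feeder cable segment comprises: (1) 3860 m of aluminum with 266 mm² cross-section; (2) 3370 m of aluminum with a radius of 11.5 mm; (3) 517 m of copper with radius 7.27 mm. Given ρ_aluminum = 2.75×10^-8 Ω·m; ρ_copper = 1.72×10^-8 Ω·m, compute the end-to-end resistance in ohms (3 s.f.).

Seg 1: A = 266 mm² = 2.660e-04 m²
R_1 = (2.75×10^-8)(3860)/(2.660e-04) = 0.3991 Ω
Seg 2: A = πr² = π(1.1500e-02 m)² = 4.155e-04 m²
R_2 = (2.75×10^-8)(3370)/(4.155e-04) = 0.2231 Ω
Seg 3: A = πr² = π(7.2700e-03 m)² = 1.660e-04 m²
R_3 = (1.72×10^-8)(517)/(1.660e-04) = 0.05356 Ω
R_total = R_1 + R_2 + R_3 = 0.676 Ω

0.676 Ω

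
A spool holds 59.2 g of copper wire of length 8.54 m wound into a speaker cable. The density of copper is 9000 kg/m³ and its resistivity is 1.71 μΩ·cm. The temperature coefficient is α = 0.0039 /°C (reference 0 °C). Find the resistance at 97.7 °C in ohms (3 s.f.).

ρ = 1.71 μΩ·cm = 1.71×10^-8 Ω·m
A = m/(density·L) = 0.0592/(9000×8.54) = 7.7023e-07 m²
R = ρL/A = (1.71×10^-8)(8.54)/(7.7023e-07) = 0.1896 Ω
R(97.7 °C) = 0.1896 × (1 + 0.0039×97.7) = 0.262 Ω

0.262 Ω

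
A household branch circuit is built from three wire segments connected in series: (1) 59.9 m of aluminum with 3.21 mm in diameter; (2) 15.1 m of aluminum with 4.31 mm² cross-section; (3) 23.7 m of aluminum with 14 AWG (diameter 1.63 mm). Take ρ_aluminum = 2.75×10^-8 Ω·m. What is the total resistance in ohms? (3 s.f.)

Seg 1: A = π(d/2)² = π(1.6050e-03 m)² = 8.093e-06 m²
R_1 = (2.75×10^-8)(59.9)/(8.093e-06) = 0.2035 Ω
Seg 2: A = 4.31 mm² = 4.310e-06 m²
R_2 = (2.75×10^-8)(15.1)/(4.310e-06) = 0.09635 Ω
Seg 3: A = π(1.63/2 mm)² = π(8.1500e-04 m)² = 2.087e-06 m²
R_3 = (2.75×10^-8)(23.7)/(2.087e-06) = 0.3123 Ω
R_total = R_1 + R_2 + R_3 = 0.612 Ω

0.612 Ω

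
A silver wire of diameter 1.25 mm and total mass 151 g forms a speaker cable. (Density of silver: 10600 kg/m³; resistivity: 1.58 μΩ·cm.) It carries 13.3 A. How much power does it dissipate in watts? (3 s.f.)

ρ = 1.58 μΩ·cm = 1.58×10^-8 Ω·m
A = π(d/2)² = π(6.2500e-04 m)² = 1.2272e-06 m²
L = m/(density·A) = 0.151/(10600×1.2272e-06) = 11.61 m
R = ρL/A = (1.58×10^-8)(11.61)/(1.2272e-06) = 0.1495 Ω
P = I²R = (13.3)² × 0.1495 = 26.4 W

26.4 W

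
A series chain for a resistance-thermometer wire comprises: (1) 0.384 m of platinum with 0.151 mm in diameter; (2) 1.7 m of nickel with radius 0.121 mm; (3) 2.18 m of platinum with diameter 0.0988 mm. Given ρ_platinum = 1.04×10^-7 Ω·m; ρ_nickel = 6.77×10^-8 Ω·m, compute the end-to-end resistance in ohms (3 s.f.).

Seg 1: A = π(d/2)² = π(7.5500e-05 m)² = 1.791e-08 m²
R_1 = (1.04×10^-7)(0.384)/(1.791e-08) = 2.23 Ω
Seg 2: A = πr² = π(1.2100e-04 m)² = 4.600e-08 m²
R_2 = (6.77×10^-8)(1.7)/(4.600e-08) = 2.502 Ω
Seg 3: A = π(d/2)² = π(4.9400e-05 m)² = 7.667e-09 m²
R_3 = (1.04×10^-7)(2.18)/(7.667e-09) = 29.57 Ω
R_total = R_1 + R_2 + R_3 = 34.3 Ω

34.3 Ω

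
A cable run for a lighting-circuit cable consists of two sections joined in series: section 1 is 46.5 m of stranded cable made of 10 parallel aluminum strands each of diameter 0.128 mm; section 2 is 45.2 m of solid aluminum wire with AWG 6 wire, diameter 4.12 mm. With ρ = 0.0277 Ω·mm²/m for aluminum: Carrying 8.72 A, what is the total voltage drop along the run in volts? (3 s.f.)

ρ = 0.0277 Ω·mm²/m = 2.77×10^-8 Ω·m
Section 1: A_strand = π(6.4000e-05)² = 1.287e-08 m²; R₁ = ρL/(N·A_s) = (2.77×10^-8)(46.5)/(10×1.287e-08) = 10.01 Ω
Section 2: A = π(4.12/2 mm)² = π(2.0600e-03 m)² = 1.333e-05 m²
R₂ = (2.77×10^-8)(45.2)/(1.333e-05) = 0.09391 Ω
R = R₁ + R₂ = 10.1 Ω
V = IR = 8.72 × 10.1 = 88.1 V

88.1 V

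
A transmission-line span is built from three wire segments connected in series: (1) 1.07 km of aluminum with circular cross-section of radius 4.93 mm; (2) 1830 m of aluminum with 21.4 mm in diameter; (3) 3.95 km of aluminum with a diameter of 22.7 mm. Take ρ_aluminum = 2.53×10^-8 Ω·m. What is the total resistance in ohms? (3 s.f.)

0.730 Ω

Seg 1: A = πr² = π(4.9300e-03 m)² = 7.636e-05 m²
R_1 = (2.53×10^-8)(1070)/(7.636e-05) = 0.3545 Ω
Seg 2: A = π(d/2)² = π(1.0700e-02 m)² = 3.597e-04 m²
R_2 = (2.53×10^-8)(1830)/(3.597e-04) = 0.1287 Ω
Seg 3: A = π(d/2)² = π(1.1350e-02 m)² = 4.047e-04 m²
R_3 = (2.53×10^-8)(3950)/(4.047e-04) = 0.2469 Ω
R_total = R_1 + R_2 + R_3 = 0.730 Ω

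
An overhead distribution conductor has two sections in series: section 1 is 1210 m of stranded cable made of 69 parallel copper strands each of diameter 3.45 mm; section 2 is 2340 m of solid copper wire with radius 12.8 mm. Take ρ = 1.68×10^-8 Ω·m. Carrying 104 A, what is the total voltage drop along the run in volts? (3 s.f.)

11.2 V

Section 1: A_strand = π(1.7250e-03)² = 9.348e-06 m²; R₁ = ρL/(N·A_s) = (1.68×10^-8)(1210)/(69×9.348e-06) = 0.03152 Ω
Section 2: A = πr² = π(1.2800e-02 m)² = 5.147e-04 m²
R₂ = (1.68×10^-8)(2340)/(5.147e-04) = 0.07638 Ω
R = R₁ + R₂ = 0.1079 Ω
V = IR = 104 × 0.1079 = 11.2 V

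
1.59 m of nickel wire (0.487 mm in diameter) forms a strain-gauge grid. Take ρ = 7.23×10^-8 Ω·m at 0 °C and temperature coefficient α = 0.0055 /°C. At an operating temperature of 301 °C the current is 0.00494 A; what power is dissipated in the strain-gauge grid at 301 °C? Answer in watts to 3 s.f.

A = π(d/2)² = π(2.4350e-04 m)² = 1.863e-07 m²
R₍0₎ = ρL/A = (7.23×10^-8)(1.59)/(1.863e-07) = 0.6171 Ω
R₍301₎ = R₍0₎(1 + αΔT) = 0.6171 × (1 + 0.0055×301) = 1.639 Ω
P = I²R = (0.00494)² × 1.639 = 4.00×10^-5 W

4.00×10^-5 W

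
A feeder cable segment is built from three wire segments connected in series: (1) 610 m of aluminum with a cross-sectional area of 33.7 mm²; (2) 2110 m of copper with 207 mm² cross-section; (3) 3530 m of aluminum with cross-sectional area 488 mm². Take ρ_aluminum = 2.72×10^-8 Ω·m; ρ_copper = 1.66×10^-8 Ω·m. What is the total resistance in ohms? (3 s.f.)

Seg 1: A = 33.7 mm² = 3.370e-05 m²
R_1 = (2.72×10^-8)(610)/(3.370e-05) = 0.4923 Ω
Seg 2: A = 207 mm² = 2.070e-04 m²
R_2 = (1.66×10^-8)(2110)/(2.070e-04) = 0.1692 Ω
Seg 3: A = 488 mm² = 4.880e-04 m²
R_3 = (2.72×10^-8)(3530)/(4.880e-04) = 0.1968 Ω
R_total = R_1 + R_2 + R_3 = 0.858 Ω

0.858 Ω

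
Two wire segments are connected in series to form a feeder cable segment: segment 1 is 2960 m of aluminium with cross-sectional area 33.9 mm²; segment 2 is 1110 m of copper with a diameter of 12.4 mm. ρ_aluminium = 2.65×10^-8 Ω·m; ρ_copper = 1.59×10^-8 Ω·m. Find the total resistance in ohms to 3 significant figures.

2.46 Ω

Segment 1: A = 33.9 mm² = 3.390e-05 m²
R₁ = ρL/A = (2.65×10^-8)(2960)/(3.390e-05) = 2.314 Ω
Segment 2: A = π(d/2)² = π(6.2000e-03 m)² = 1.208e-04 m²
R₂ = (1.59×10^-8)(1110)/(1.208e-04) = 0.1461 Ω
R = R₁ + R₂ = 2.46 Ω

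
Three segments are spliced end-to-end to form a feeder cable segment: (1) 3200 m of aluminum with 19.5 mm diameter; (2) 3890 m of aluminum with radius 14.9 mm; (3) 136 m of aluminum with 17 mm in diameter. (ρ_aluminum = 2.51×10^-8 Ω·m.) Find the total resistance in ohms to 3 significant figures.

0.424 Ω

Seg 1: A = π(d/2)² = π(9.7500e-03 m)² = 2.986e-04 m²
R_1 = (2.51×10^-8)(3200)/(2.986e-04) = 0.2689 Ω
Seg 2: A = πr² = π(1.4900e-02 m)² = 6.975e-04 m²
R_2 = (2.51×10^-8)(3890)/(6.975e-04) = 0.14 Ω
Seg 3: A = π(d/2)² = π(8.5000e-03 m)² = 2.270e-04 m²
R_3 = (2.51×10^-8)(136)/(2.270e-04) = 0.01504 Ω
R_total = R_1 + R_2 + R_3 = 0.424 Ω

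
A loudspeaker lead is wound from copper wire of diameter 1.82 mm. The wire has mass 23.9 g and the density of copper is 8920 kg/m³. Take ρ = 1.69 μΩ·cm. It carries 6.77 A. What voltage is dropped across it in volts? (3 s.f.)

0.0453 V

ρ = 1.69 μΩ·cm = 1.69×10^-8 Ω·m
A = π(d/2)² = π(9.1000e-04 m)² = 2.6016e-06 m²
L = m/(density·A) = 0.0239/(8920×2.6016e-06) = 1.03 m
R = ρL/A = (1.69×10^-8)(1.03)/(2.6016e-06) = 0.00669 Ω
V = IR = 6.77 × 0.00669 = 0.0453 V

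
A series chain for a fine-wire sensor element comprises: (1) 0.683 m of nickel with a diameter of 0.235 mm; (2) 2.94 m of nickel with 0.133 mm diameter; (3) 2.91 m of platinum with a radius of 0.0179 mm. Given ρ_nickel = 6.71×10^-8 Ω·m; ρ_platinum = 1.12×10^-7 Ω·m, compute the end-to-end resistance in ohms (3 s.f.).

Seg 1: A = π(d/2)² = π(1.1750e-04 m)² = 4.337e-08 m²
R_1 = (6.71×10^-8)(0.683)/(4.337e-08) = 1.057 Ω
Seg 2: A = π(d/2)² = π(6.6500e-05 m)² = 1.389e-08 m²
R_2 = (6.71×10^-8)(2.94)/(1.389e-08) = 14.2 Ω
Seg 3: A = πr² = π(1.7900e-05 m)² = 1.007e-09 m²
R_3 = (1.12×10^-7)(2.91)/(1.007e-09) = 323.8 Ω
R_total = R_1 + R_2 + R_3 = 339 Ω

339 Ω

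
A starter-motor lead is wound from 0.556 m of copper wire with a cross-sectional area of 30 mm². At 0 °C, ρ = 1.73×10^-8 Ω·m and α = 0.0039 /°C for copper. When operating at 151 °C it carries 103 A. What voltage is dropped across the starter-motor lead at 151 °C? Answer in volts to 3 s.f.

A = 30 mm² = 3.000e-05 m²
R₍0₎ = ρL/A = (1.73×10^-8)(0.556)/(3.000e-05) = 3.206×10^-4 Ω
R₍151₎ = R₍0₎(1 + αΔT) = 3.206×10^-4 × (1 + 0.0039×151) = 5.094×10^-4 Ω
V = IR = 103 × 5.094×10^-4 = 0.0525 V

0.0525 V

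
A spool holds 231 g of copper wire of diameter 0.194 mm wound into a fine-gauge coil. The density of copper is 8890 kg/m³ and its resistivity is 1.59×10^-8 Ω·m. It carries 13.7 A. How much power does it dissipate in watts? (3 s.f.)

A = π(d/2)² = π(9.7000e-05 m)² = 2.9559e-08 m²
L = m/(density·A) = 0.231/(8890×2.9559e-08) = 879.1 m
R = ρL/A = (1.59×10^-8)(879.1)/(2.9559e-08) = 472.8 Ω
P = I²R = (13.7)² × 472.8 = 88700 W

88700 W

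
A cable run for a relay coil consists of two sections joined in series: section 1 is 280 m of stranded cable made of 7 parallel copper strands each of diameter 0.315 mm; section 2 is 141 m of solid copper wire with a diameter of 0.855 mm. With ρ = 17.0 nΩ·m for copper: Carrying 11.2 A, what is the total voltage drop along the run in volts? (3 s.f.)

ρ = 17.0 nΩ·m = 1.70×10^-8 Ω·m
Section 1: A_strand = π(1.5750e-04)² = 7.793e-08 m²; R₁ = ρL/(N·A_s) = (1.70×10^-8)(280)/(7×7.793e-08) = 8.726 Ω
Section 2: A = π(d/2)² = π(4.2750e-04 m)² = 5.741e-07 m²
R₂ = (1.70×10^-8)(141)/(5.741e-07) = 4.175 Ω
R = R₁ + R₂ = 12.9 Ω
V = IR = 11.2 × 12.9 = 144 V

144 V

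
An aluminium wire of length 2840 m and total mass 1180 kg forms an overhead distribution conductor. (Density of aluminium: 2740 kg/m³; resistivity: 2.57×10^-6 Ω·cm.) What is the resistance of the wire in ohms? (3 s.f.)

0.481 Ω

ρ = 2.57×10^-6 Ω·cm = 2.57×10^-8 Ω·m
A = m/(density·L) = 1180/(2740×2840) = 1.5164e-04 m²
R = ρL/A = (2.57×10^-8)(2840)/(1.5164e-04) = 0.481 Ω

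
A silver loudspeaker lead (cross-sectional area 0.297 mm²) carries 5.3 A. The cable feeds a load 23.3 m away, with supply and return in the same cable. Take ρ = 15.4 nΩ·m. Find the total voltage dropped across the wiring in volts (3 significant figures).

12.8 V

ρ = 15.4 nΩ·m = 1.54×10^-8 Ω·m
A = 0.297 mm² = 2.970e-07 m²
Total conductor length (both ways) L = 2 × 23.3 = 46.6 m
R = ρL/A = (1.54×10^-8)(46.6)/(2.970e-07) = 2.416 Ω
V = IR = 5.3 × 2.416 = 12.8 V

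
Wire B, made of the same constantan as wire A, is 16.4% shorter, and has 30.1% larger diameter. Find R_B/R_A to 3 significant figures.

0.494

R ∝ L/d², so R_B/R_A = (1 − 16.4/100) × (1 + 30.1/100)⁻²
= 0.836 × 0.5908 = 0.494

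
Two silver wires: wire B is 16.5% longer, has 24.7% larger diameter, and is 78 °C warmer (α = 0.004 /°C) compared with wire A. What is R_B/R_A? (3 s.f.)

R ∝ ρL/d² with ρ ∝ (1+αΔT), so R_B/R_A = (1 + 16.5/100) × (1 + 24.7/100)⁻² × (1 + 0.004×78)
= 1.165 × 0.6431 × 1.312 = 0.983

0.983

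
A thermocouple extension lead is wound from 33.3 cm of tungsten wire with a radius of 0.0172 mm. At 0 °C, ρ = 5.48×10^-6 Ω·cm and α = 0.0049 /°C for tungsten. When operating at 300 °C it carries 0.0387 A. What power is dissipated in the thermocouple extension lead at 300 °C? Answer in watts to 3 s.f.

ρ = 5.48×10^-6 Ω·cm = 5.48×10^-8 Ω·m
A = πr² = π(1.7200e-05 m)² = 9.294e-10 m²
R₍0₎ = ρL/A = (5.48×10^-8)(0.333)/(9.294e-10) = 19.63 Ω
R₍300₎ = R₍0₎(1 + αΔT) = 19.63 × (1 + 0.0049×300) = 48.5 Ω
P = I²R = (0.0387)² × 48.5 = 0.0726 W

0.0726 W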